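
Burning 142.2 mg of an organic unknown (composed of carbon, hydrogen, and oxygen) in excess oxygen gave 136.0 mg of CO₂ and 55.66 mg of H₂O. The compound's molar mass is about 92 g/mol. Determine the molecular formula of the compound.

C2H4O4

mol C = 0.1360 g CO₂ ÷ 44.009 g/mol = 0.0030903 mol
mol H = 2 × 0.05566 g H₂O ÷ 18.015 g/mol = 0.0061793 mol
mass O = 0.1422 − (0.037117 + 0.0062287) = 0.098854 g → mol O = 0.098854 ÷ 15.999 = 0.0061788 mol
Divide by the smallest (0.0030903 mol): C 1.000, H 2.000, O 1.999
Empirical formula: CH2O2
Empirical-formula mass = 46.02 g/mol; 92 ÷ 46.02 ≈ 2, so the molecular formula is C2H4O4.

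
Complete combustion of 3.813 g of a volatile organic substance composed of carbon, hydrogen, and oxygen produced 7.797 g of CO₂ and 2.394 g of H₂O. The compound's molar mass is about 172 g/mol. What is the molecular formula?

C8H12O4

mol C = 7.797 g CO₂ ÷ 44.009 g/mol = 0.17717 mol
mol H = 2 × 2.394 g H₂O ÷ 18.015 g/mol = 0.26578 mol
mass O = 3.813 − (2.1280 + 0.26790) = 1.4171 g → mol O = 1.4171 ÷ 15.999 = 0.088576 mol
Divide by the smallest (0.088576 mol): C 2.000, H 3.001, O 1.000
Empirical formula: C2H3O
Empirical-formula mass = 43.05 g/mol; 172 ÷ 43.05 ≈ 4, so the molecular formula is C8H12O4.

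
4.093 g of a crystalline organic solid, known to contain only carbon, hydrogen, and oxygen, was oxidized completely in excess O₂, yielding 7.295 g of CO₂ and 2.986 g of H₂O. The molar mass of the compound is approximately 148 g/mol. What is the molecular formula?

mol C = 7.295 g CO₂ ÷ 44.009 g/mol = 0.16576 mol
mol H = 2 × 2.986 g H₂O ÷ 18.015 g/mol = 0.33150 mol
mass O = 4.093 − (1.9910 + 0.33415) = 1.7679 g → mol O = 1.7679 ÷ 15.999 = 0.11050 mol
Divide by the smallest (0.11050 mol): C 1.500, H 3.000, O 1.000
Multiplying each by 2 gives whole numbers: C 3.00, H 6.00, O 2.00
Empirical formula: C3H6O2
Empirical-formula mass = 74.08 g/mol; 148 ÷ 74.08 ≈ 2, so the molecular formula is C6H12O4.

C6H12O4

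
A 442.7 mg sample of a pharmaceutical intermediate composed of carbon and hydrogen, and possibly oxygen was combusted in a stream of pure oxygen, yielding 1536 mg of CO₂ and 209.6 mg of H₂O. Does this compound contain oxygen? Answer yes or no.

mol C = 1.536 g CO₂ ÷ 44.009 g/mol = 0.034902 mol
mol H = 2 × 0.2096 g H₂O ÷ 18.015 g/mol = 0.023269 mol
C and H together account for 0.44266 g — essentially the entire 0.4427 g sample — so the compound contains no oxygen.

no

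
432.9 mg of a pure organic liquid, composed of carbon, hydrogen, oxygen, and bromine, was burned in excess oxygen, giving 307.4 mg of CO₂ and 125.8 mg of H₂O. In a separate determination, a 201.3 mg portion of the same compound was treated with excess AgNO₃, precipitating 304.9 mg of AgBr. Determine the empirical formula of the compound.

mol C = 0.3074 g CO₂ ÷ 44.009 g/mol = 0.0069849 mol
mol H = 2 × 0.1258 g H₂O ÷ 18.015 g/mol = 0.013966 mol
From the AgBr data: mol Br per gram of compound = (0.3049 ÷ 187.772) ÷ 0.2013 = 0.0080665 mol/g, so in the 0.4329 g combustion sample mol Br = 0.0034920 mol
mass O = 0.4329 − (0.083896 + 0.014078 + 0.27902) = 0.055904 g → mol O = 0.055904 ÷ 15.999 = 0.0034942 mol
Divide by the smallest (0.0034920 mol): C 2.000, H 4.000, Br 1.000, O 1.001

C2H4BrO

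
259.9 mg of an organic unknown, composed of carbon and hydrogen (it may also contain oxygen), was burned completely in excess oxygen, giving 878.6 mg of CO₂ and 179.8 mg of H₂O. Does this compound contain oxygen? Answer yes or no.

no

mol C = 0.8786 g CO₂ ÷ 44.009 g/mol = 0.019964 mol
mol H = 2 × 0.1798 g H₂O ÷ 18.015 g/mol = 0.019961 mol
C and H together account for 0.25991 g — essentially the entire 0.2599 g sample — so the compound contains no oxygen.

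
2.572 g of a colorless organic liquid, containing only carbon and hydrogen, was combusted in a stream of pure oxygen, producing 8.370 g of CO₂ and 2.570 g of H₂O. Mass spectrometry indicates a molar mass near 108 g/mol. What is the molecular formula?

C8H12

mol C = 8.370 g CO₂ ÷ 44.009 g/mol = 0.19019 mol
mol H = 2 × 2.570 g H₂O ÷ 18.015 g/mol = 0.28532 mol
Divide by the smallest (0.19019 mol): C 1.000, H 1.500
Multiplying each by 2 gives whole numbers: C 2.00, H 3.00
Empirical formula: C2H3
Empirical-formula mass = 27.05 g/mol; 108 ÷ 27.05 ≈ 4, so the molecular formula is C8H12.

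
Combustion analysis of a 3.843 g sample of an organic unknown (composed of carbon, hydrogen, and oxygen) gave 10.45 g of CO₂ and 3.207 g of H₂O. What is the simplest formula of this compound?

C6H9O

mol C = 10.45 g CO₂ ÷ 44.009 g/mol = 0.23745 mol
mol H = 2 × 3.207 g H₂O ÷ 18.015 g/mol = 0.35604 mol
mass O = 3.843 − (2.8520 + 0.35888) = 0.63209 g → mol O = 0.63209 ÷ 15.999 = 0.039508 mol
Divide by the smallest (0.039508 mol): C 6.010, H 9.012, O 1.000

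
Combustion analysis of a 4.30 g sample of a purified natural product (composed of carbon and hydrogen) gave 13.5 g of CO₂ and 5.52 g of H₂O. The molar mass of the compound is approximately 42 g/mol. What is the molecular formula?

mol C = 13.5 g CO₂ ÷ 44.009 g/mol = 0.3068 mol
mol H = 2 × 5.52 g H₂O ÷ 18.015 g/mol = 0.6128 mol
Divide by the smallest (0.3068 mol): C 1.000, H 1.998
Empirical formula: CH2
Empirical-formula mass = 14.03 g/mol; 42 ÷ 14.03 ≈ 3, so the molecular formula is C3H6.

C3H6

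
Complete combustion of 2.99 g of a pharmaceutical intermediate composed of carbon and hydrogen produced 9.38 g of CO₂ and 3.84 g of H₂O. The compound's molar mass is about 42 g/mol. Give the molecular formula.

C3H6

mol C = 9.38 g CO₂ ÷ 44.009 g/mol = 0.2131 mol
mol H = 2 × 3.84 g H₂O ÷ 18.015 g/mol = 0.4263 mol
Divide by the smallest (0.2131 mol): C 1.000, H 2.000
Empirical formula: CH2
Empirical-formula mass = 14.03 g/mol; 42 ÷ 14.03 ≈ 3, so the molecular formula is C3H6.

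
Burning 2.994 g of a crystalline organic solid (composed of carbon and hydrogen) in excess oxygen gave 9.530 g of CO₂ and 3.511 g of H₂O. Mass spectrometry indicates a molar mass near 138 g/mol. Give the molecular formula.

C10H18

mol C = 9.530 g CO₂ ÷ 44.009 g/mol = 0.21655 mol
mol H = 2 × 3.511 g H₂O ÷ 18.015 g/mol = 0.38979 mol
Divide by the smallest (0.21655 mol): C 1.000, H 1.800
Multiplying each by 5 gives whole numbers: C 5.00, H 9.00
Empirical formula: C5H9
Empirical-formula mass = 69.13 g/mol; 138 ÷ 69.13 ≈ 2, so the molecular formula is C10H18.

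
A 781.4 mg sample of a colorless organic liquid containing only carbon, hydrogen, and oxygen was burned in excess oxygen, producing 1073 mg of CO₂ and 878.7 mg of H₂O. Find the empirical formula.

mol C = 1.073 g CO₂ ÷ 44.009 g/mol = 0.024381 mol
mol H = 2 × 0.8787 g H₂O ÷ 18.015 g/mol = 0.097552 mol
mass O = 0.7814 − (0.29284 + 0.098332) = 0.39022 g → mol O = 0.39022 ÷ 15.999 = 0.024390 mol
Divide by the smallest (0.024381 mol): C 1.000, H 4.001, O 1.000

CH4O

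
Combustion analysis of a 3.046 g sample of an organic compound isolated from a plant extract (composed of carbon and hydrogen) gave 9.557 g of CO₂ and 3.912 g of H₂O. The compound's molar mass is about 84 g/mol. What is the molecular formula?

mol C = 9.557 g CO₂ ÷ 44.009 g/mol = 0.21716 mol
mol H = 2 × 3.912 g H₂O ÷ 18.015 g/mol = 0.43430 mol
Divide by the smallest (0.21716 mol): C 1.000, H 2.000
Empirical formula: CH2
Empirical-formula mass = 14.03 g/mol; 84 ÷ 14.03 ≈ 6, so the molecular formula is C6H12.

C6H12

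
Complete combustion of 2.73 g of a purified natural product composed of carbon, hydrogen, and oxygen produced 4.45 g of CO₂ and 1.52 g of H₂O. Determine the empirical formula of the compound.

mol C = 4.45 g CO₂ ÷ 44.009 g/mol = 0.1011 mol
mol H = 2 × 1.52 g H₂O ÷ 18.015 g/mol = 0.1687 mol
mass O = 2.73 − (1.215 + 0.1701) = 1.345 g → mol O = 1.345 ÷ 15.999 = 0.08409 mol
Divide by the smallest (0.08409 mol): C 1.202, H 2.007, O 1.000
Multiplying each by 5 gives whole numbers: C 6.01, H 10.03, O 5.00

C6H10O5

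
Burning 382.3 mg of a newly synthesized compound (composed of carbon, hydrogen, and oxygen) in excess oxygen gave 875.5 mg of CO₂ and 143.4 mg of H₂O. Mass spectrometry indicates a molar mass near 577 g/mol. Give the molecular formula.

C30H24O12

mol C = 0.8755 g CO₂ ÷ 44.009 g/mol = 0.019894 mol
mol H = 2 × 0.1434 g H₂O ÷ 18.015 g/mol = 0.015920 mol
mass O = 0.3823 − (0.23894 + 0.016047) = 0.12731 g → mol O = 0.12731 ÷ 15.999 = 0.0079574 mol
Divide by the smallest (0.0079574 mol): C 2.500, H 2.001, O 1.000
Multiplying each by 2 gives whole numbers: C 5.00, H 4.00, O 2.00
Empirical formula: C5H4O2
Empirical-formula mass = 96.08 g/mol; 577 ÷ 96.08 ≈ 6, so the molecular formula is C30H24O12.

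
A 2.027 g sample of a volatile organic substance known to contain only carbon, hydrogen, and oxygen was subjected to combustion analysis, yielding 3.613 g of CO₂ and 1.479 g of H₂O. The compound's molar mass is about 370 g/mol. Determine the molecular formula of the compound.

mol C = 3.613 g CO₂ ÷ 44.009 g/mol = 0.082097 mol
mol H = 2 × 1.479 g H₂O ÷ 18.015 g/mol = 0.16420 mol
mass O = 2.027 − (0.98607 + 0.16551) = 0.87542 g → mol O = 0.87542 ÷ 15.999 = 0.054717 mol
Divide by the smallest (0.054717 mol): C 1.500, H 3.001, O 1.000
Multiplying each by 2 gives whole numbers: C 3.00, H 6.00, O 2.00
Empirical formula: C3H6O2
Empirical-formula mass = 74.08 g/mol; 370 ÷ 74.08 ≈ 5, so the molecular formula is C15H30O10.

C15H30O10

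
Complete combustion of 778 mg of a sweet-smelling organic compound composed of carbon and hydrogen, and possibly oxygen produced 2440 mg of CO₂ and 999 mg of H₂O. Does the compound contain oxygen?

mol C = 2.44 g CO₂ ÷ 44.009 g/mol = 0.05544 mol
mol H = 2 × 0.999 g H₂O ÷ 18.015 g/mol = 0.1109 mol
C and H together account for 0.7777 g — essentially the entire 0.778 g sample — so the compound contains no oxygen.

no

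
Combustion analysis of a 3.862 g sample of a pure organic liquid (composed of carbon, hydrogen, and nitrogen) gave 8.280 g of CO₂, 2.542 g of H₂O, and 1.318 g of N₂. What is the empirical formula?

mol C = 8.280 g CO₂ ÷ 44.009 g/mol = 0.18814 mol
mol H = 2 × 2.542 g H₂O ÷ 18.015 g/mol = 0.28221 mol
mol N = 2 × 1.318 g N₂ ÷ 28.014 g/mol = 0.094096 mol
Divide by the smallest (0.094096 mol): C 1.999, H 2.999, N 1.000

C2H3N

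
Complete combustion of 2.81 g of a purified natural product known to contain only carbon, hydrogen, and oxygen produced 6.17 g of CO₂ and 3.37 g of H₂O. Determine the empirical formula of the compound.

C3H8O

mol C = 6.17 g CO₂ ÷ 44.009 g/mol = 0.1402 mol
mol H = 2 × 3.37 g H₂O ÷ 18.015 g/mol = 0.3741 mol
mass O = 2.81 − (1.684 + 0.3771) = 0.7489 g → mol O = 0.7489 ÷ 15.999 = 0.04681 mol
Divide by the smallest (0.04681 mol): C 2.995, H 7.992, O 1.000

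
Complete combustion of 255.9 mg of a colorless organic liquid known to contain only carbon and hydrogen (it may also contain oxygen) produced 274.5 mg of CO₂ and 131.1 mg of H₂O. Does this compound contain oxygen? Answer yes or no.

yes

mol C = 0.2745 g CO₂ ÷ 44.009 g/mol = 0.0062374 mol
mol H = 2 × 0.1311 g H₂O ÷ 18.015 g/mol = 0.014555 mol
C and H account for only 0.089588 g of the 0.2559 g sample; the remaining 0.16631 g must be oxygen.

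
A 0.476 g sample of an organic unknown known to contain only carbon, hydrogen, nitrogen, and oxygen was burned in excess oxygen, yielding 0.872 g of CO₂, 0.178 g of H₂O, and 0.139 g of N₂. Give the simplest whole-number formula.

mol C = 0.872 g CO₂ ÷ 44.009 g/mol = 0.01981 mol
mol H = 2 × 0.178 g H₂O ÷ 18.015 g/mol = 0.01976 mol
mol N = 2 × 0.139 g N₂ ÷ 28.014 g/mol = 0.009924 mol
mass O = 0.476 − (0.2380 + 0.01992 + 0.1390) = 0.07909 g → mol O = 0.07909 ÷ 15.999 = 0.004944 mol
Divide by the smallest (0.004944 mol): C 4.008, H 3.997, N 2.007, O 1.000

C4H4N2O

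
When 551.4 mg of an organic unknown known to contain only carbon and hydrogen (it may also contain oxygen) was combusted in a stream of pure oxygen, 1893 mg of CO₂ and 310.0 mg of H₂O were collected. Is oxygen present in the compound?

no

mol C = 1.893 g CO₂ ÷ 44.009 g/mol = 0.043014 mol
mol H = 2 × 0.3100 g H₂O ÷ 18.015 g/mol = 0.034416 mol
C and H together account for 0.55133 g — essentially the entire 0.5514 g sample — so the compound contains no oxygen.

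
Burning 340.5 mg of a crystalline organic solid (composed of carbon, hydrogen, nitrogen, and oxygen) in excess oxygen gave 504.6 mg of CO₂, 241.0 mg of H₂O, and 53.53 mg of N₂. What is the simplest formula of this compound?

C3H7NO2

mol C = 0.5046 g CO₂ ÷ 44.009 g/mol = 0.011466 mol
mol H = 2 × 0.2410 g H₂O ÷ 18.015 g/mol = 0.026755 mol
mol N = 2 × 0.05353 g N₂ ÷ 28.014 g/mol = 0.0038217 mol
mass O = 0.3405 − (0.13772 + 0.026970 + 0.053530) = 0.12228 g → mol O = 0.12228 ÷ 15.999 = 0.0076432 mol
Divide by the smallest (0.0038217 mol): C 3.000, H 7.001, N 1.000, O 2.000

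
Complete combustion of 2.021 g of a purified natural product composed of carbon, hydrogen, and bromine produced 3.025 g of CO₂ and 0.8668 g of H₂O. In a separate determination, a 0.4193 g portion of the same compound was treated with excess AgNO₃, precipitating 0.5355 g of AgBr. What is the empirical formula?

mol C = 3.025 g CO₂ ÷ 44.009 g/mol = 0.068736 mol
mol H = 2 × 0.8668 g H₂O ÷ 18.015 g/mol = 0.096231 mol
From the AgBr data: mol Br per gram of compound = (0.5355 ÷ 187.772) ÷ 0.4193 = 0.0068015 mol/g, so in the 2.021 g combustion sample mol Br = 0.013746 mol
Divide by the smallest (0.013746 mol): C 5.001, H 7.001, Br 1.000

C5H7Br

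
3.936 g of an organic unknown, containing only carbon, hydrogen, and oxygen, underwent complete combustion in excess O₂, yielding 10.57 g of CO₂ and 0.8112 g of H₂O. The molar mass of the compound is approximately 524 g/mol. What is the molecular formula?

C32H12O8

mol C = 10.57 g CO₂ ÷ 44.009 g/mol = 0.24018 mol
mol H = 2 × 0.8112 g H₂O ÷ 18.015 g/mol = 0.090058 mol
mass O = 3.936 − (2.8848 + 0.090779) = 0.96044 g → mol O = 0.96044 ÷ 15.999 = 0.060031 mol
Divide by the smallest (0.060031 mol): C 4.001, H 1.500, O 1.000
Multiplying each by 2 gives whole numbers: C 8.00, H 3.00, O 2.00
Empirical formula: C8H3O2
Empirical-formula mass = 131.11 g/mol; 524 ÷ 131.11 ≈ 4, so the molecular formula is C32H12O8.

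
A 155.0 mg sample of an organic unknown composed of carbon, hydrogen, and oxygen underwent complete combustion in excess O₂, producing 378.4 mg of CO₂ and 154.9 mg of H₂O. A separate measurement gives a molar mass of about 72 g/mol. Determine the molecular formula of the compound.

mol C = 0.3784 g CO₂ ÷ 44.009 g/mol = 0.0085982 mol
mol H = 2 × 0.1549 g H₂O ÷ 18.015 g/mol = 0.017197 mol
mass O = 0.1550 − (0.10327 + 0.017334) = 0.034392 g → mol O = 0.034392 ÷ 15.999 = 0.0021496 mol
Divide by the smallest (0.0021496 mol): C 4.000, H 8.000, O 1.000
Empirical formula: C4H8O
Empirical-formula mass = 72.11 g/mol; 72 ÷ 72.11 ≈ 1, so the molecular formula is C4H8O.

C4H8O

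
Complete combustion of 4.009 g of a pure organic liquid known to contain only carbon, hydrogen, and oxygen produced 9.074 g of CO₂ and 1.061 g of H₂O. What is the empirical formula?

mol C = 9.074 g CO₂ ÷ 44.009 g/mol = 0.20619 mol
mol H = 2 × 1.061 g H₂O ÷ 18.015 g/mol = 0.11779 mol
mass O = 4.009 − (2.4765 + 0.11873) = 1.4138 g → mol O = 1.4138 ÷ 15.999 = 0.088367 mol
Divide by the smallest (0.088367 mol): C 2.333, H 1.333, O 1.000
Multiplying each by 3 gives whole numbers: C 7.00, H 4.00, O 3.00

C7H4O3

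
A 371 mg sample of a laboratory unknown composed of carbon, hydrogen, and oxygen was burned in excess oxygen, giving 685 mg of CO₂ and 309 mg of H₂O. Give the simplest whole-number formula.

mol C = 0.685 g CO₂ ÷ 44.009 g/mol = 0.01556 mol
mol H = 2 × 0.309 g H₂O ÷ 18.015 g/mol = 0.03430 mol
mass O = 0.371 − (0.1870 + 0.03458) = 0.1495 g → mol O = 0.1495 ÷ 15.999 = 0.009342 mol
Divide by the smallest (0.009342 mol): C 1.666, H 3.672, O 1.000
Multiplying each by 3 gives whole numbers: C 5.00, H 11.02, O 3.00

C5H11O3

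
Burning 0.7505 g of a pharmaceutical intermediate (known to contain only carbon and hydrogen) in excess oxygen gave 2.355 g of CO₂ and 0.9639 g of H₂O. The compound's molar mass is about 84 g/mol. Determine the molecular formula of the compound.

C6H12

mol C = 2.355 g CO₂ ÷ 44.009 g/mol = 0.053512 mol
mol H = 2 × 0.9639 g H₂O ÷ 18.015 g/mol = 0.10701 mol
Divide by the smallest (0.053512 mol): C 1.000, H 2.000
Empirical formula: CH2
Empirical-formula mass = 14.03 g/mol; 84 ÷ 14.03 ≈ 6, so the molecular formula is C6H12.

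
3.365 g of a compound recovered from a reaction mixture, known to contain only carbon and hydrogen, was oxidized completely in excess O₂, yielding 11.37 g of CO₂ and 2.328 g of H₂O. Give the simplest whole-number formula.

CH

mol C = 11.37 g CO₂ ÷ 44.009 g/mol = 0.25836 mol
mol H = 2 × 2.328 g H₂O ÷ 18.015 g/mol = 0.25845 mol
Divide by the smallest (0.25836 mol): C 1.000, H 1.000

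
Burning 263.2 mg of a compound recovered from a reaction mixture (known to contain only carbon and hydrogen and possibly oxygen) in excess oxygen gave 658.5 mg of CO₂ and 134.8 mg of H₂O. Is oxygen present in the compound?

mol C = 0.6585 g CO₂ ÷ 44.009 g/mol = 0.014963 mol
mol H = 2 × 0.1348 g H₂O ÷ 18.015 g/mol = 0.014965 mol
C and H account for only 0.19480 g of the 0.2632 g sample; the remaining 0.068396 g must be oxygen.

yes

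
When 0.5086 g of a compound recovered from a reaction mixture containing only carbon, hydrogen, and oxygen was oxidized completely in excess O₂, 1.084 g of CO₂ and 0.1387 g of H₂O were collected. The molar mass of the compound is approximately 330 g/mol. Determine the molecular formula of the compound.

C16H10O8

mol C = 1.084 g CO₂ ÷ 44.009 g/mol = 0.024631 mol
mol H = 2 × 0.1387 g H₂O ÷ 18.015 g/mol = 0.015398 mol
mass O = 0.5086 − (0.29585 + 0.015521) = 0.19723 g → mol O = 0.19723 ÷ 15.999 = 0.012328 mol
Divide by the smallest (0.012328 mol): C 1.998, H 1.249, O 1.000
Multiplying each by 4 gives whole numbers: C 7.99, H 5.00, O 4.00
Empirical formula: C8H5O4
Empirical-formula mass = 165.12 g/mol; 330 ÷ 165.12 ≈ 2, so the molecular formula is C16H10O8.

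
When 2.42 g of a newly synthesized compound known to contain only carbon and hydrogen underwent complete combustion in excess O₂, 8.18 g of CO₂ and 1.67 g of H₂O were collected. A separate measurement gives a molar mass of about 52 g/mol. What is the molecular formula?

mol C = 8.18 g CO₂ ÷ 44.009 g/mol = 0.1859 mol
mol H = 2 × 1.67 g H₂O ÷ 18.015 g/mol = 0.1854 mol
Divide by the smallest (0.1854 mol): C 1.003, H 1.000
Empirical formula: CH
Empirical-formula mass = 13.02 g/mol; 52 ÷ 13.02 ≈ 4, so the molecular formula is C4H4.

C4H4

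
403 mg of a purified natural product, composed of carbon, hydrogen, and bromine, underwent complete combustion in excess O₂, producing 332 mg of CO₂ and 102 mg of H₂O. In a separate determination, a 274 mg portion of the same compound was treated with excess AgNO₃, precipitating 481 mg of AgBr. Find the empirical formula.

mol C = 0.332 g CO₂ ÷ 44.009 g/mol = 0.007544 mol
mol H = 2 × 0.102 g H₂O ÷ 18.015 g/mol = 0.01132 mol
From the AgBr data: mol Br per gram of compound = (0.481 ÷ 187.772) ÷ 0.274 = 0.009349 mol/g, so in the 0.403 g combustion sample mol Br = 0.003768 mol
Divide by the smallest (0.003768 mol): C 2.002, H 3.006, Br 1.000

C2H3Br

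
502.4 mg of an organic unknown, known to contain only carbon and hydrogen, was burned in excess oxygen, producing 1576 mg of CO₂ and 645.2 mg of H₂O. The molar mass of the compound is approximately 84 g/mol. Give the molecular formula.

mol C = 1.576 g CO₂ ÷ 44.009 g/mol = 0.035811 mol
mol H = 2 × 0.6452 g H₂O ÷ 18.015 g/mol = 0.071629 mol
Divide by the smallest (0.035811 mol): C 1.000, H 2.000
Empirical formula: CH2
Empirical-formula mass = 14.03 g/mol; 84 ÷ 14.03 ≈ 6, so the molecular formula is C6H12.

C6H12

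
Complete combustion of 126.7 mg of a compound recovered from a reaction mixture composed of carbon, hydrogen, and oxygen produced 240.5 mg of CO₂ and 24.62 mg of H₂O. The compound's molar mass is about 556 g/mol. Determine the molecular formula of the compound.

C24H12O16

mol C = 0.2405 g CO₂ ÷ 44.009 g/mol = 0.0054648 mol
mol H = 2 × 0.02462 g H₂O ÷ 18.015 g/mol = 0.0027333 mol
mass O = 0.1267 − (0.065638 + 0.0027551) = 0.058307 g → mol O = 0.058307 ÷ 15.999 = 0.0036444 mol
Divide by the smallest (0.0027333 mol): C 1.999, H 1.000, O 1.333
Multiplying each by 3 gives whole numbers: C 6.00, H 3.00, O 4.00
Empirical formula: C6H3O4
Empirical-formula mass = 139.09 g/mol; 556 ÷ 139.09 ≈ 4, so the molecular formula is C24H12O16.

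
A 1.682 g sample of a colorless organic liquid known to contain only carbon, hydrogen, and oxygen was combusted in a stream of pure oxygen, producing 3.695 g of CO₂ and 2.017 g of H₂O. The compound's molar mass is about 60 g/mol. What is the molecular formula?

mol C = 3.695 g CO₂ ÷ 44.009 g/mol = 0.083960 mol
mol H = 2 × 2.017 g H₂O ÷ 18.015 g/mol = 0.22392 mol
mass O = 1.682 − (1.0084 + 0.22572) = 0.44784 g → mol O = 0.44784 ÷ 15.999 = 0.027992 mol
Divide by the smallest (0.027992 mol): C 2.999, H 8.000, O 1.000
Empirical formula: C3H8O
Empirical-formula mass = 60.10 g/mol; 60 ÷ 60.10 ≈ 1, so the molecular formula is C3H8O.

C3H8O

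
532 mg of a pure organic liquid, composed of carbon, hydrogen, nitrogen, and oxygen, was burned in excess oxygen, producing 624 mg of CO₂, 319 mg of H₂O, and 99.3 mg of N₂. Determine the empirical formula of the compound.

mol C = 0.624 g CO₂ ÷ 44.009 g/mol = 0.01418 mol
mol H = 2 × 0.319 g H₂O ÷ 18.015 g/mol = 0.03541 mol
mol N = 2 × 0.0993 g N₂ ÷ 28.014 g/mol = 0.007089 mol
mass O = 0.532 − (0.1703 + 0.03570 + 0.09930) = 0.2267 g → mol O = 0.2267 ÷ 15.999 = 0.01417 mol
Divide by the smallest (0.007089 mol): C 2.000, H 4.996, N 1.000, O 1.999

C2H5NO2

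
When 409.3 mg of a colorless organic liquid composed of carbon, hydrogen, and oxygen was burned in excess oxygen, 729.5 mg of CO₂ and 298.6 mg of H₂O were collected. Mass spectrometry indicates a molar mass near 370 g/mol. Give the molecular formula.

C15H30O10

mol C = 0.7295 g CO₂ ÷ 44.009 g/mol = 0.016576 mol
mol H = 2 × 0.2986 g H₂O ÷ 18.015 g/mol = 0.033150 mol
mass O = 0.4093 − (0.19910 + 0.033415) = 0.17679 g → mol O = 0.17679 ÷ 15.999 = 0.011050 mol
Divide by the smallest (0.011050 mol): C 1.500, H 3.000, O 1.000
Multiplying each by 2 gives whole numbers: C 3.00, H 6.00, O 2.00
Empirical formula: C3H6O2
Empirical-formula mass = 74.08 g/mol; 370 ÷ 74.08 ≈ 5, so the molecular formula is C15H30O10.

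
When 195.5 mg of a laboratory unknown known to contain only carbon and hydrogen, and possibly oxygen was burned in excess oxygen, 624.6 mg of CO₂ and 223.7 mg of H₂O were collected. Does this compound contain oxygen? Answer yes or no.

no

mol C = 0.6246 g CO₂ ÷ 44.009 g/mol = 0.014193 mol
mol H = 2 × 0.2237 g H₂O ÷ 18.015 g/mol = 0.024835 mol
C and H together account for 0.19550 g — essentially the entire 0.1955 g sample — so the compound contains no oxygen.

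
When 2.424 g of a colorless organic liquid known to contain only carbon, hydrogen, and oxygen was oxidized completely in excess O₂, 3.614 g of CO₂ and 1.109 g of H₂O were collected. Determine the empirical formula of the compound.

C2H3O2

mol C = 3.614 g CO₂ ÷ 44.009 g/mol = 0.082120 mol
mol H = 2 × 1.109 g H₂O ÷ 18.015 g/mol = 0.12312 mol
mass O = 2.424 − (0.98634 + 0.12410) = 1.3136 g → mol O = 1.3136 ÷ 15.999 = 0.082102 mol
Divide by the smallest (0.082102 mol): C 1.000, H 1.500, O 1.000
Multiplying each by 2 gives whole numbers: C 2.00, H 3.00, O 2.00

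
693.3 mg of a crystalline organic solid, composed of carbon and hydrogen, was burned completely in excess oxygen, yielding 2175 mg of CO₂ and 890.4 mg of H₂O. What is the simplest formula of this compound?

mol C = 2.175 g CO₂ ÷ 44.009 g/mol = 0.049422 mol
mol H = 2 × 0.8904 g H₂O ÷ 18.015 g/mol = 0.098851 mol
Divide by the smallest (0.049422 mol): C 1.000, H 2.000

CH2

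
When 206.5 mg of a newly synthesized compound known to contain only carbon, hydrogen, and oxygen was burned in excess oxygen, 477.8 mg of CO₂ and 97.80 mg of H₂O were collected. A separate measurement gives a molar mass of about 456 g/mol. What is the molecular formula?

C24H24O9

mol C = 0.4778 g CO₂ ÷ 44.009 g/mol = 0.010857 mol
mol H = 2 × 0.09780 g H₂O ÷ 18.015 g/mol = 0.010858 mol
mass O = 0.2065 − (0.13040 + 0.010944) = 0.065154 g → mol O = 0.065154 ÷ 15.999 = 0.0040724 mol
Divide by the smallest (0.0040724 mol): C 2.666, H 2.666, O 1.000
Multiplying each by 3 gives whole numbers: C 8.00, H 8.00, O 3.00
Empirical formula: C8H8O3
Empirical-formula mass = 152.15 g/mol; 456 ÷ 152.15 ≈ 3, so the molecular formula is C24H24O9.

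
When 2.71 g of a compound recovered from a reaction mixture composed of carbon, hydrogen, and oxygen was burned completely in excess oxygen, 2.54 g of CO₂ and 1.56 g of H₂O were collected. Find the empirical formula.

CH3O2

mol C = 2.54 g CO₂ ÷ 44.009 g/mol = 0.05772 mol
mol H = 2 × 1.56 g H₂O ÷ 18.015 g/mol = 0.1732 mol
mass O = 2.71 − (0.6932 + 0.1746) = 1.842 g → mol O = 1.842 ÷ 15.999 = 0.1151 mol
Divide by the smallest (0.05772 mol): C 1.000, H 3.001, O 1.995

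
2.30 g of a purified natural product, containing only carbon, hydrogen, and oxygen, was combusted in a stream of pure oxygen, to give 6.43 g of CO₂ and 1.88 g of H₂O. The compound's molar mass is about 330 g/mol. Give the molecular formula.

mol C = 6.43 g CO₂ ÷ 44.009 g/mol = 0.1461 mol
mol H = 2 × 1.88 g H₂O ÷ 18.015 g/mol = 0.2087 mol
mass O = 2.30 − (1.755 + 0.2104) = 0.3347 g → mol O = 0.3347 ÷ 15.999 = 0.02092 mol
Divide by the smallest (0.02092 mol): C 6.983, H 9.976, O 1.000
Empirical formula: C7H10O
Empirical-formula mass = 110.16 g/mol; 330 ÷ 110.16 ≈ 3, so the molecular formula is C21H30O3.

C21H30O3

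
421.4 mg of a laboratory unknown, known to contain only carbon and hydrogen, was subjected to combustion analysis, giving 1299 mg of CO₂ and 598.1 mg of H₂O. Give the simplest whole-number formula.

C4H9

mol C = 1.299 g CO₂ ÷ 44.009 g/mol = 0.029517 mol
mol H = 2 × 0.5981 g H₂O ÷ 18.015 g/mol = 0.066400 mol
Divide by the smallest (0.029517 mol): C 1.000, H 2.250
Multiplying each by 4 gives whole numbers: C 4.00, H 9.00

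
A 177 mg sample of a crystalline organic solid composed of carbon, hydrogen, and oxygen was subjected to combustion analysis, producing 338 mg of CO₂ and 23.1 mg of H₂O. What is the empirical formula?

mol C = 0.338 g CO₂ ÷ 44.009 g/mol = 0.007680 mol
mol H = 2 × 0.0231 g H₂O ÷ 18.015 g/mol = 0.002565 mol
mass O = 0.177 − (0.09225 + 0.002585) = 0.08217 g → mol O = 0.08217 ÷ 15.999 = 0.005136 mol
Divide by the smallest (0.002565 mol): C 2.995, H 1.000, O 2.003

C3HO2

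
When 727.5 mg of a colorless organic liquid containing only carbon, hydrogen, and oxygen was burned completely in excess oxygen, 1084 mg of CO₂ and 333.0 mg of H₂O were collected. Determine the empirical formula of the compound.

C2H3O2

mol C = 1.084 g CO₂ ÷ 44.009 g/mol = 0.024631 mol
mol H = 2 × 0.3330 g H₂O ÷ 18.015 g/mol = 0.036969 mol
mass O = 0.7275 − (0.29585 + 0.037265) = 0.39439 g → mol O = 0.39439 ÷ 15.999 = 0.024651 mol
Divide by the smallest (0.024631 mol): C 1.000, H 1.501, O 1.001
Multiplying each by 2 gives whole numbers: C 2.00, H 3.00, O 2.00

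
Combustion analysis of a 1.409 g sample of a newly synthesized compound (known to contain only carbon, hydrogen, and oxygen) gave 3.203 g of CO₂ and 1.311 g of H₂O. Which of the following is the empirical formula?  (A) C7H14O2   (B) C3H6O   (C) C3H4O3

(B) C3H6O

mol C = 3.203 g CO₂ ÷ 44.009 g/mol = 0.072781 mol
mol H = 2 × 1.311 g H₂O ÷ 18.015 g/mol = 0.14555 mol
mass O = 1.409 − (0.87417 + 0.14671) = 0.38812 g → mol O = 0.38812 ÷ 15.999 = 0.024259 mol
Divide by the smallest (0.024259 mol): C 3.000, H 6.000, O 1.000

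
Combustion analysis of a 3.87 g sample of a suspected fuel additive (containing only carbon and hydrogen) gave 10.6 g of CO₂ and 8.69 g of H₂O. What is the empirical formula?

CH4

mol C = 10.6 g CO₂ ÷ 44.009 g/mol = 0.2409 mol
mol H = 2 × 8.69 g H₂O ÷ 18.015 g/mol = 0.9648 mol
Divide by the smallest (0.2409 mol): C 1.000, H 4.005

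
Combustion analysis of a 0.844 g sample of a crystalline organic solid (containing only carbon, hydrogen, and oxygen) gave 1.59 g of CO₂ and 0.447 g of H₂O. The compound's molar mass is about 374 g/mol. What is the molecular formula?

C16H22O10

mol C = 1.59 g CO₂ ÷ 44.009 g/mol = 0.03613 mol
mol H = 2 × 0.447 g H₂O ÷ 18.015 g/mol = 0.04963 mol
mass O = 0.844 − (0.4339 + 0.05002) = 0.3600 g → mol O = 0.3600 ÷ 15.999 = 0.02250 mol
Divide by the smallest (0.02250 mol): C 1.605, H 2.205, O 1.000
Multiplying each by 5 gives whole numbers: C 8.03, H 11.03, O 5.00
Empirical formula: C8H11O5
Empirical-formula mass = 187.17 g/mol; 374 ÷ 187.17 ≈ 2, so the molecular formula is C16H22O10.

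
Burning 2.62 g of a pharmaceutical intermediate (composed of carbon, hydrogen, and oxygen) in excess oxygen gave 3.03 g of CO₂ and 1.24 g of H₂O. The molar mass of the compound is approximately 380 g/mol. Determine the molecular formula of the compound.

C10H20O15

mol C = 3.03 g CO₂ ÷ 44.009 g/mol = 0.06885 mol
mol H = 2 × 1.24 g H₂O ÷ 18.015 g/mol = 0.1377 mol
mass O = 2.62 − (0.8270 + 0.1388) = 1.654 g → mol O = 1.654 ÷ 15.999 = 0.1034 mol
Divide by the smallest (0.06885 mol): C 1.000, H 1.999, O 1.502
Multiplying each by 2 gives whole numbers: C 2.00, H 4.00, O 3.00
Empirical formula: C2H4O3
Empirical-formula mass = 76.05 g/mol; 380 ÷ 76.05 ≈ 5, so the molecular formula is C10H20O15.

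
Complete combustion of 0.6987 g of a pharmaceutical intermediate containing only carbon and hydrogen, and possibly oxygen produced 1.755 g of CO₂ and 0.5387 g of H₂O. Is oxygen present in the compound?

yes

mol C = 1.755 g CO₂ ÷ 44.009 g/mol = 0.039878 mol
mol H = 2 × 0.5387 g H₂O ÷ 18.015 g/mol = 0.059806 mol
C and H account for only 0.53926 g of the 0.6987 g sample; the remaining 0.15944 g must be oxygen.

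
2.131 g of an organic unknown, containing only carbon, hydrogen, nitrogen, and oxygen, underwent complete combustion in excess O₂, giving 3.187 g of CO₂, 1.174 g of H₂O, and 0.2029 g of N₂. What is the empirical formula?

C5H9NO4

mol C = 3.187 g CO₂ ÷ 44.009 g/mol = 0.072417 mol
mol H = 2 × 1.174 g H₂O ÷ 18.015 g/mol = 0.13034 mol
mol N = 2 × 0.2029 g N₂ ÷ 28.014 g/mol = 0.014486 mol
mass O = 2.131 − (0.86980 + 0.13138 + 0.20290) = 0.92692 g → mol O = 0.92692 ÷ 15.999 = 0.057936 mol
Divide by the smallest (0.014486 mol): C 4.999, H 8.998, N 1.000, O 4.000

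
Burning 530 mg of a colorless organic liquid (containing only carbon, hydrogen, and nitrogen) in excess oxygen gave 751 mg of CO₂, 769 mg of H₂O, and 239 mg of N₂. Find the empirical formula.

mol C = 0.751 g CO₂ ÷ 44.009 g/mol = 0.01706 mol
mol H = 2 × 0.769 g H₂O ÷ 18.015 g/mol = 0.08537 mol
mol N = 2 × 0.239 g N₂ ÷ 28.014 g/mol = 0.01706 mol
Divide by the smallest (0.01706 mol): C 1.000, H 5.003, N 1.000

CH5N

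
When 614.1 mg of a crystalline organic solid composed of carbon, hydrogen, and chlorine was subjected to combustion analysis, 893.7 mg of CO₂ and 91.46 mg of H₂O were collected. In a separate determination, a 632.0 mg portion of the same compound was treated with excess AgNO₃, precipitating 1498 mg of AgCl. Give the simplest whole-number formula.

C2HCl

mol C = 0.8937 g CO₂ ÷ 44.009 g/mol = 0.020307 mol
mol H = 2 × 0.09146 g H₂O ÷ 18.015 g/mol = 0.010154 mol
From the AgCl data: mol Cl per gram of compound = (1.498 ÷ 143.318) ÷ 0.6320 = 0.016538 mol/g, so in the 0.6141 g combustion sample mol Cl = 0.010156 mol
Divide by the smallest (0.010154 mol): C 2.000, H 1.000, Cl 1.000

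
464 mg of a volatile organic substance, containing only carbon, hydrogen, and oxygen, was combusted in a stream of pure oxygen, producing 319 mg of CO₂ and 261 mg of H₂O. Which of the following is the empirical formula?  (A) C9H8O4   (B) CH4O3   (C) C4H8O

(B) CH4O3

mol C = 0.319 g CO₂ ÷ 44.009 g/mol = 0.007249 mol
mol H = 2 × 0.261 g H₂O ÷ 18.015 g/mol = 0.02898 mol
mass O = 0.464 − (0.08706 + 0.02921) = 0.3477 g → mol O = 0.3477 ÷ 15.999 = 0.02173 mol
Divide by the smallest (0.007249 mol): C 1.000, H 3.997, O 2.998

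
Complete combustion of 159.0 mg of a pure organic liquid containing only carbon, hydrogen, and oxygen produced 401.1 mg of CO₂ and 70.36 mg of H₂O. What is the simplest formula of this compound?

mol C = 0.4011 g CO₂ ÷ 44.009 g/mol = 0.0091140 mol
mol H = 2 × 0.07036 g H₂O ÷ 18.015 g/mol = 0.0078113 mol
mass O = 0.1590 − (0.10947 + 0.0078738) = 0.041657 g → mol O = 0.041657 ÷ 15.999 = 0.0026038 mol
Divide by the smallest (0.0026038 mol): C 3.500, H 3.000, O 1.000
Multiplying each by 2 gives whole numbers: C 7.00, H 6.00, O 2.00

C7H6O2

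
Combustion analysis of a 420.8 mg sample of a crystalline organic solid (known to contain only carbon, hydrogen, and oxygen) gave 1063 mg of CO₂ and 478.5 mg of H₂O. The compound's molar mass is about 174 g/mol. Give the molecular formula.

mol C = 1.063 g CO₂ ÷ 44.009 g/mol = 0.024154 mol
mol H = 2 × 0.4785 g H₂O ÷ 18.015 g/mol = 0.053122 mol
mass O = 0.4208 − (0.29012 + 0.053547) = 0.077137 g → mol O = 0.077137 ÷ 15.999 = 0.0048214 mol
Divide by the smallest (0.0048214 mol): C 5.010, H 11.018, O 1.000
Empirical formula: C5H11O
Empirical-formula mass = 87.14 g/mol; 174 ÷ 87.14 ≈ 2, so the molecular formula is C10H22O2.

C10H22O2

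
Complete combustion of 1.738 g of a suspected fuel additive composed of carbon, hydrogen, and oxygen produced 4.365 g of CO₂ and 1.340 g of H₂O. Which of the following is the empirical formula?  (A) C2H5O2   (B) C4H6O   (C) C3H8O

mol C = 4.365 g CO₂ ÷ 44.009 g/mol = 0.099184 mol
mol H = 2 × 1.340 g H₂O ÷ 18.015 g/mol = 0.14876 mol
mass O = 1.738 − (1.1913 + 0.14996) = 0.39674 g → mol O = 0.39674 ÷ 15.999 = 0.024798 mol
Divide by the smallest (0.024798 mol): C 4.000, H 5.999, O 1.000

(B) C4H6O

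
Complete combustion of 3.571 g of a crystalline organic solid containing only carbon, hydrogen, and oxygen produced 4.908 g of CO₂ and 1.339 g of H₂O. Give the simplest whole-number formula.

C6H8O7

mol C = 4.908 g CO₂ ÷ 44.009 g/mol = 0.11152 mol
mol H = 2 × 1.339 g H₂O ÷ 18.015 g/mol = 0.14865 mol
mass O = 3.571 − (1.3395 + 0.14984) = 2.0817 g → mol O = 2.0817 ÷ 15.999 = 0.13011 mol
Divide by the smallest (0.11152 mol): C 1.000, H 1.333, O 1.167
Multiplying each by 6 gives whole numbers: C 6.00, H 8.00, O 7.00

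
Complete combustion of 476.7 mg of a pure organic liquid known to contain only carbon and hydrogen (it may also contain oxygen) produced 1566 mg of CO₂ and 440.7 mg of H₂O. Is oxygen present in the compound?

mol C = 1.566 g CO₂ ÷ 44.009 g/mol = 0.035584 mol
mol H = 2 × 0.4407 g H₂O ÷ 18.015 g/mol = 0.048926 mol
C and H together account for 0.47671 g — essentially the entire 0.4767 g sample — so the compound contains no oxygen.

no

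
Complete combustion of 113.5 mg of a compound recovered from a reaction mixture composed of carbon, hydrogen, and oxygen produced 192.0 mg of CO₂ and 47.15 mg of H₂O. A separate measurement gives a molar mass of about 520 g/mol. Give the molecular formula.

mol C = 0.1920 g CO₂ ÷ 44.009 g/mol = 0.0043627 mol
mol H = 2 × 0.04715 g H₂O ÷ 18.015 g/mol = 0.0052345 mol
mass O = 0.1135 − (0.052401 + 0.0052764) = 0.055823 g → mol O = 0.055823 ÷ 15.999 = 0.0034891 mol
Divide by the smallest (0.0034891 mol): C 1.250, H 1.500, O 1.000
Multiplying each by 4 gives whole numbers: C 5.00, H 6.00, O 4.00
Empirical formula: C5H6O4
Empirical-formula mass = 130.10 g/mol; 520 ÷ 130.10 ≈ 4, so the molecular formula is C20H24O16.

C20H24O16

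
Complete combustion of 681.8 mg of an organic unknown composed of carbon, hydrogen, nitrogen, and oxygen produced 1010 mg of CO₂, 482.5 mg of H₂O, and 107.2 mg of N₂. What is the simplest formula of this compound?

C3H7NO2

mol C = 1.010 g CO₂ ÷ 44.009 g/mol = 0.022950 mol
mol H = 2 × 0.4825 g H₂O ÷ 18.015 g/mol = 0.053566 mol
mol N = 2 × 0.1072 g N₂ ÷ 28.014 g/mol = 0.0076533 mol
mass O = 0.6818 − (0.27565 + 0.053995 + 0.10720) = 0.24495 g → mol O = 0.24495 ÷ 15.999 = 0.015311 mol
Divide by the smallest (0.0076533 mol): C 2.999, H 6.999, N 1.000, O 2.001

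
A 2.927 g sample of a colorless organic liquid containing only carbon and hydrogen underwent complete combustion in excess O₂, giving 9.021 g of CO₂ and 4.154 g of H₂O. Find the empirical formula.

mol C = 9.021 g CO₂ ÷ 44.009 g/mol = 0.20498 mol
mol H = 2 × 4.154 g H₂O ÷ 18.015 g/mol = 0.46117 mol
Divide by the smallest (0.20498 mol): C 1.000, H 2.250
Multiplying each by 4 gives whole numbers: C 4.00, H 9.00

C4H9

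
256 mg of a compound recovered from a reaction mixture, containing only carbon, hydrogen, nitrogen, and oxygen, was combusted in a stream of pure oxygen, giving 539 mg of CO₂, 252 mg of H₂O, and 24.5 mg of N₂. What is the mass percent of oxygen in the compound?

22.0%

mol C = 0.539 g CO₂ ÷ 44.009 g/mol = 0.01225 mol
mol H = 2 × 0.252 g H₂O ÷ 18.015 g/mol = 0.02798 mol
mol N = 2 × 0.0245 g N₂ ÷ 28.014 g/mol = 0.001749 mol
mass O = 0.256 − (0.1471 + 0.02820 + 0.02450) = 0.05619 g → mol O = 0.05619 ÷ 15.999 = 0.003512 mol
mass % O = 0.05619 g ÷ 0.256 g × 100%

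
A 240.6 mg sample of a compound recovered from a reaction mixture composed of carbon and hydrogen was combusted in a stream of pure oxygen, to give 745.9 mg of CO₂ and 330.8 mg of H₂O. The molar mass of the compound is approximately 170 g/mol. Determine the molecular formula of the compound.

C12H26

mol C = 0.7459 g CO₂ ÷ 44.009 g/mol = 0.016949 mol
mol H = 2 × 0.3308 g H₂O ÷ 18.015 g/mol = 0.036725 mol
Divide by the smallest (0.016949 mol): C 1.000, H 2.167
Multiplying each by 6 gives whole numbers: C 6.00, H 13.00
Empirical formula: C6H13
Empirical-formula mass = 85.17 g/mol; 170 ÷ 85.17 ≈ 2, so the molecular formula is C12H26.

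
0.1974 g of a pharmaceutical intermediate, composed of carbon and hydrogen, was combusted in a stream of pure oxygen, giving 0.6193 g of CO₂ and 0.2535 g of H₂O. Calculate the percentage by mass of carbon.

mol C = 0.6193 g CO₂ ÷ 44.009 g/mol = 0.014072 mol
mol H = 2 × 0.2535 g H₂O ÷ 18.015 g/mol = 0.028143 mol
mass % C = 0.16902 g ÷ 0.1974 g × 100%

85.62%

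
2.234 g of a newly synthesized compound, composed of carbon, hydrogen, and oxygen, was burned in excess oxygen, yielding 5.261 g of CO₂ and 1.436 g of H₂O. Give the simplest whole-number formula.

mol C = 5.261 g CO₂ ÷ 44.009 g/mol = 0.11954 mol
mol H = 2 × 1.436 g H₂O ÷ 18.015 g/mol = 0.15942 mol
mass O = 2.234 − (1.4358 + 0.16070) = 0.63746 g → mol O = 0.63746 ÷ 15.999 = 0.039844 mol
Divide by the smallest (0.039844 mol): C 3.000, H 4.001, O 1.000

C3H4O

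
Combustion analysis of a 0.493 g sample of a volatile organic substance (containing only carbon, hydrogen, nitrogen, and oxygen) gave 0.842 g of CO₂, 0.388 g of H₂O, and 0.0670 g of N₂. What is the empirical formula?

mol C = 0.842 g CO₂ ÷ 44.009 g/mol = 0.01913 mol
mol H = 2 × 0.388 g H₂O ÷ 18.015 g/mol = 0.04308 mol
mol N = 2 × 0.0670 g N₂ ÷ 28.014 g/mol = 0.004783 mol
mass O = 0.493 − (0.2298 + 0.04342 + 0.06700) = 0.1528 g → mol O = 0.1528 ÷ 15.999 = 0.009549 mol
Divide by the smallest (0.004783 mol): C 4.000, H 9.005, N 1.000, O 1.996

C4H9NO2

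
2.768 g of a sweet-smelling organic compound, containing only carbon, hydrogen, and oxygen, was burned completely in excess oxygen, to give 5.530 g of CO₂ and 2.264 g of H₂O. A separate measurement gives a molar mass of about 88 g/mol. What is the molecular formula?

mol C = 5.530 g CO₂ ÷ 44.009 g/mol = 0.12566 mol
mol H = 2 × 2.264 g H₂O ÷ 18.015 g/mol = 0.25135 mol
mass O = 2.768 − (1.5093 + 0.25336) = 1.0054 g → mol O = 1.0054 ÷ 15.999 = 0.062841 mol
Divide by the smallest (0.062841 mol): C 2.000, H 4.000, O 1.000
Empirical formula: C2H4O
Empirical-formula mass = 44.05 g/mol; 88 ÷ 44.05 ≈ 2, so the molecular formula is C4H8O2.

C4H8O2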